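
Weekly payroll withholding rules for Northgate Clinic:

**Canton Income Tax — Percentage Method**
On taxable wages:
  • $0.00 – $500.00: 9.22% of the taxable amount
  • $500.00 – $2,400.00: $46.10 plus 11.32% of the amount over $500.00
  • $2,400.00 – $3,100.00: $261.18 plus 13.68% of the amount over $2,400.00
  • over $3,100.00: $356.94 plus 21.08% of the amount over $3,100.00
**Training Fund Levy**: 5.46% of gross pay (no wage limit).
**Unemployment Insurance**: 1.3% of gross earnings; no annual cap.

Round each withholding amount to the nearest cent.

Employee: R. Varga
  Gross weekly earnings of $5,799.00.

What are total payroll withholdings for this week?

$1,317.91

Canton Income Tax: taxable = $5,799.00
  $356.94 + 21.08% × ($5,799.00 − $3,100.00) = $356.94 + 21.08% × $2,699.00 = $925.89
Training Fund Levy: 5.46% × $5,799.00 = $316.63
Unemployment Insurance: 1.3% × $5,799.00 = $75.39
Total: $925.89 + $316.63 + $75.39 = $1,317.91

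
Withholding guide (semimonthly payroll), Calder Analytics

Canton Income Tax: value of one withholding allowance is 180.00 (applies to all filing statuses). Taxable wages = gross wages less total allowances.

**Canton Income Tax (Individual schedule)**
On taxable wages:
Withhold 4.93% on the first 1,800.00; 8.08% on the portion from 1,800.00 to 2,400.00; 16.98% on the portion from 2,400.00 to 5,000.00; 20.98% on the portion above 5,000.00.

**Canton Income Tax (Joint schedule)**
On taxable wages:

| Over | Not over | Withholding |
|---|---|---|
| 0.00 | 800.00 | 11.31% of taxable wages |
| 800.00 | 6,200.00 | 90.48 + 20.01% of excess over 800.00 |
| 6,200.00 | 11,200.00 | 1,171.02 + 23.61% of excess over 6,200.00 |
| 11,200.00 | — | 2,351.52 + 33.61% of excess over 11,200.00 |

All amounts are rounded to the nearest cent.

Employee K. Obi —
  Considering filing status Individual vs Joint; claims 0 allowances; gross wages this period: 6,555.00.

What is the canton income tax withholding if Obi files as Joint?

Canton Income Tax (Joint): taxable = 6,555.00
  1,171.02 + 23.61% × (6,555.00 − 6,200.00) = 1,171.02 + 23.61% × 355.00 = 1,254.84

1,254.84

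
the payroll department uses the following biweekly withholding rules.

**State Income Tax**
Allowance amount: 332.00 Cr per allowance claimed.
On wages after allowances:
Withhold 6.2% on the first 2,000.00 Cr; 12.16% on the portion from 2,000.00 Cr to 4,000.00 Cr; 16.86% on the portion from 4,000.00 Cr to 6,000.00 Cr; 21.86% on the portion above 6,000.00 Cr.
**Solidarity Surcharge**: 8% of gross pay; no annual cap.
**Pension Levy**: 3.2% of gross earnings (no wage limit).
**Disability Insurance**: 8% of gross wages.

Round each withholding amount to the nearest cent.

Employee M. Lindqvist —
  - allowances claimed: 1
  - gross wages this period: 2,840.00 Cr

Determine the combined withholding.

State Income Tax: taxable = 2,840.00 Cr − 1×332.00 Cr = 2,508.00 Cr
  124.00 Cr + 12.16% × (2,508.00 Cr − 2,000.00 Cr) = 124.00 Cr + 12.16% × 508.00 Cr = 185.77 Cr
Solidarity Surcharge: 8% × 2,840.00 Cr = 227.20 Cr
Pension Levy: 3.2% × 2,840.00 Cr = 90.88 Cr
Disability Insurance: 8% × 2,840.00 Cr = 227.20 Cr
Total: 185.77 Cr + 227.20 Cr + 90.88 Cr + 227.20 Cr = 731.05 Cr

731.05 Cr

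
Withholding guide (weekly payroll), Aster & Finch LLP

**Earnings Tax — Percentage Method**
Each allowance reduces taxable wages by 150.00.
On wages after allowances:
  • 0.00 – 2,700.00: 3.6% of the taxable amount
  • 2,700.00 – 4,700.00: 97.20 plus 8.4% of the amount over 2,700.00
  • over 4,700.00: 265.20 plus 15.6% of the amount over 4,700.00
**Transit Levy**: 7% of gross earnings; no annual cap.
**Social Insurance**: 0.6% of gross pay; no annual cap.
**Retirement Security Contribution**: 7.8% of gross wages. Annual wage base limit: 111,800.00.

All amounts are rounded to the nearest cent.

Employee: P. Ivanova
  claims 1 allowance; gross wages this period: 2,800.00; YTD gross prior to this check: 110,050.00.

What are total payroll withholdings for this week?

444.70

Earnings Tax: taxable = 2,800.00 − 1×150.00 = 2,650.00
  3.6% × 2,650.00 = 95.40
Transit Levy: 7% × 2,800.00 = 196.00
Social Insurance: 0.6% × 2,800.00 = 16.80
Retirement Security Contribution: cap 111,800.00 − YTD 110,050.00 = 1,750.00 subject; 7.8% × 1,750.00 = 136.50
Total: 95.40 + 196.00 + 16.80 + 136.50 = 444.70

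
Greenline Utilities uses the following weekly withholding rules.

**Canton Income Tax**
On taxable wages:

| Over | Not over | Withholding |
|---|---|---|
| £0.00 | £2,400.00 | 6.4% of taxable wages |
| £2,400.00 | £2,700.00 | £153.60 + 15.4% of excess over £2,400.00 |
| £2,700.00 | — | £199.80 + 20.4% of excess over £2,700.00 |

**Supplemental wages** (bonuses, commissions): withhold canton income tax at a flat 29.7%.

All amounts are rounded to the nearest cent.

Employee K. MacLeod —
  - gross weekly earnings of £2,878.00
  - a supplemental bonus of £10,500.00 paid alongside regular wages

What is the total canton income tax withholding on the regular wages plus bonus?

Canton Income Tax: taxable = £2,878.00
  £199.80 + 20.4% × (£2,878.00 − £2,700.00) = £199.80 + 20.4% × £178.00 = £236.11
Supplemental (29.7% flat on bonus): 29.7% × £10,500.00 = £3,118.50
Total canton income tax: £236.11 + £3,118.50 = £3,354.61

£3,354.61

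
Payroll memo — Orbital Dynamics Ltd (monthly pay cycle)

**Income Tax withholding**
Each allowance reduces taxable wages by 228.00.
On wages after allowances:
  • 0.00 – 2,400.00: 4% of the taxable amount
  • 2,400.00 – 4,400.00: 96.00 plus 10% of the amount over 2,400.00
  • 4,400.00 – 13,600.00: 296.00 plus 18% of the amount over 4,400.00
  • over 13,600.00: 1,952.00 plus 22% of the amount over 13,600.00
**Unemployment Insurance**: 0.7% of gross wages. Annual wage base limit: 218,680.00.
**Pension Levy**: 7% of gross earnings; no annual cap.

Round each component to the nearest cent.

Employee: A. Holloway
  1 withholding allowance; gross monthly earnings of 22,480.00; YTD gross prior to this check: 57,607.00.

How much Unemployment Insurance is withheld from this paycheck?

157.36

Unemployment Insurance: 0.7% × 22,480.00 = 157.36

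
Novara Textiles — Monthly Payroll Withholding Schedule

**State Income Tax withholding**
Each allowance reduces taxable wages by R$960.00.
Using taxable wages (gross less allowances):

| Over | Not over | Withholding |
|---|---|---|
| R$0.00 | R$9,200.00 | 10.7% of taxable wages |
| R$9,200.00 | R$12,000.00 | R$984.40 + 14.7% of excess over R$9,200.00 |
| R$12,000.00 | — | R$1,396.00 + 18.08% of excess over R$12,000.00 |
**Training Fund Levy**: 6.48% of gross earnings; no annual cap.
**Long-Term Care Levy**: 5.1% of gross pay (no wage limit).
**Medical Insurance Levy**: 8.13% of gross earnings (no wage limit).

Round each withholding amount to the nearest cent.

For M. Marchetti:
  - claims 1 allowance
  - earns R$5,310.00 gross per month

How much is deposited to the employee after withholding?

State Income Tax: taxable = R$5,310.00 − 1×R$960.00 = R$4,350.00
  10.7% × R$4,350.00 = R$465.45
Training Fund Levy: 6.48% × R$5,310.00 = R$344.09
Long-Term Care Levy: 5.1% × R$5,310.00 = R$270.81
Medical Insurance Levy: 8.13% × R$5,310.00 = R$431.70
Total withheld: R$465.45 + R$344.09 + R$270.81 + R$431.70 = R$1,512.05
Net pay: R$5,310.00 − R$1,512.05 = R$3,797.95

R$3,797.95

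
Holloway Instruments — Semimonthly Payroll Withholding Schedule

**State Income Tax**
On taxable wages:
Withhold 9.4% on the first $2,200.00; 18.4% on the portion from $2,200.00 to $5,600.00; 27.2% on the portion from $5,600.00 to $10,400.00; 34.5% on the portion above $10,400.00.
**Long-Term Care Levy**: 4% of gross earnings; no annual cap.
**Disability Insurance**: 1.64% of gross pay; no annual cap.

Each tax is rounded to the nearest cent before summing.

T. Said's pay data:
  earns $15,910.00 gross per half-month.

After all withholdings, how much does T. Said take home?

$10,973.73

State Income Tax: taxable = $15,910.00
  $2,138.00 + 34.5% × ($15,910.00 − $10,400.00) = $2,138.00 + 34.5% × $5,510.00 = $4,038.95
Long-Term Care Levy: 4% × $15,910.00 = $636.40
Disability Insurance: 1.64% × $15,910.00 = $260.92
Total withheld: $4,038.95 + $636.40 + $260.92 = $4,936.27
Net pay: $15,910.00 − $4,936.27 = $10,973.73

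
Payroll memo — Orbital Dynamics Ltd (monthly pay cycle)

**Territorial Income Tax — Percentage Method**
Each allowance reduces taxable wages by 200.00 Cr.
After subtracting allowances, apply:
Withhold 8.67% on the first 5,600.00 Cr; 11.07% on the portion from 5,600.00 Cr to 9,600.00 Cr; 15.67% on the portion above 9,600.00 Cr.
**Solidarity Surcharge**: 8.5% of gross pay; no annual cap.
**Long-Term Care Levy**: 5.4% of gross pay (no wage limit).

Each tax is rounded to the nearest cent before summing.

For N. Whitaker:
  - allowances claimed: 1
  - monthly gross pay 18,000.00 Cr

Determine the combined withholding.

Territorial Income Tax: taxable = 18,000.00 Cr − 1×200.00 Cr = 17,800.00 Cr
  928.32 Cr + 15.67% × (17,800.00 Cr − 9,600.00 Cr) = 928.32 Cr + 15.67% × 8,200.00 Cr = 2,213.26 Cr
Solidarity Surcharge: 8.5% × 18,000.00 Cr = 1,530.00 Cr
Long-Term Care Levy: 5.4% × 18,000.00 Cr = 972.00 Cr
Total: 2,213.26 Cr + 1,530.00 Cr + 972.00 Cr = 4,715.26 Cr

4,715.26 Cr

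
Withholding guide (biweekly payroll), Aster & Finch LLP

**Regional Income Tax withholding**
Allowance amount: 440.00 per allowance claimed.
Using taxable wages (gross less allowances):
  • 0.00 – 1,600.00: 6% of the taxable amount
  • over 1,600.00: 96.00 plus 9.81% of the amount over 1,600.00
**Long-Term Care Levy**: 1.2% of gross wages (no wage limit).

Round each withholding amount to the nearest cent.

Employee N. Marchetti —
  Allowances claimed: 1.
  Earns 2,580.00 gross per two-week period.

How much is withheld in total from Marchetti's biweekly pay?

179.93

Regional Income Tax: taxable = 2,580.00 − 1×440.00 = 2,140.00
  96.00 + 9.81% × (2,140.00 − 1,600.00) = 96.00 + 9.81% × 540.00 = 148.97
Long-Term Care Levy: 1.2% × 2,580.00 = 30.96
Total: 148.97 + 30.96 = 179.93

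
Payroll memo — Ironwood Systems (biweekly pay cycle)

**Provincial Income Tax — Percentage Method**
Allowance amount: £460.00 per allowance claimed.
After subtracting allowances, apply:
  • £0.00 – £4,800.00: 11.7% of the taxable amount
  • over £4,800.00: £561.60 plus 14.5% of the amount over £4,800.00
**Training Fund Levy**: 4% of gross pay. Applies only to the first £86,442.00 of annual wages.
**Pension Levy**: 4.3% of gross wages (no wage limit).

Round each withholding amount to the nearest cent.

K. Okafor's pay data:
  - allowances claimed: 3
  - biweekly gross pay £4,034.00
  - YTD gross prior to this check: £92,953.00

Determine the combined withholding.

£483.98

Provincial Income Tax: taxable = £4,034.00 − 3×£460.00 = £2,654.00
  11.7% × £2,654.00 = £310.52
Training Fund Levy: YTD £92,953.00 ≥ cap £86,442.00 → £0.00
Pension Levy: 4.3% × £4,034.00 = £173.46
Total: £310.52 + £0.00 + £173.46 = £483.98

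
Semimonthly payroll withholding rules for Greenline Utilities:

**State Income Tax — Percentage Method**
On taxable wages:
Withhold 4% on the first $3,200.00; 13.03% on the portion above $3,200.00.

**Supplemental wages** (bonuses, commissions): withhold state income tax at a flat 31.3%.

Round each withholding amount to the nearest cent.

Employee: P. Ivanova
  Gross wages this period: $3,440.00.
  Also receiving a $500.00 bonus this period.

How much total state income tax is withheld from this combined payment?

$315.77

State Income Tax: taxable = $3,440.00
  $128.00 + 13.03% × ($3,440.00 − $3,200.00) = $128.00 + 13.03% × $240.00 = $159.27
Supplemental (31.3% flat on bonus): 31.3% × $500.00 = $156.50
Total state income tax: $159.27 + $156.50 = $315.77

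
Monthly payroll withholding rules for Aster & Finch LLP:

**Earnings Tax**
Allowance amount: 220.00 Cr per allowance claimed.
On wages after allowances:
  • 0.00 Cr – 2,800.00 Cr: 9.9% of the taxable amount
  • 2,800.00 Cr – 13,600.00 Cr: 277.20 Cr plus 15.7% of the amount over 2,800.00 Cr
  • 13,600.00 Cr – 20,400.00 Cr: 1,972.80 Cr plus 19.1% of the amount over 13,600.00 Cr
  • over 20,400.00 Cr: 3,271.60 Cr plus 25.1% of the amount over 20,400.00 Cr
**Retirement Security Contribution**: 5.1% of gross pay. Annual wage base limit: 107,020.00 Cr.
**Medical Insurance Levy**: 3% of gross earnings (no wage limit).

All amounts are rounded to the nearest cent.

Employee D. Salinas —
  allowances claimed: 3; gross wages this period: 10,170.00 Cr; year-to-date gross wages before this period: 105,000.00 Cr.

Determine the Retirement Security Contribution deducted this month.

Retirement Security Contribution: cap 107,020.00 Cr − YTD 105,000.00 Cr = 2,020.00 Cr subject; 5.1% × 2,020.00 Cr = 103.02 Cr

103.02 Cr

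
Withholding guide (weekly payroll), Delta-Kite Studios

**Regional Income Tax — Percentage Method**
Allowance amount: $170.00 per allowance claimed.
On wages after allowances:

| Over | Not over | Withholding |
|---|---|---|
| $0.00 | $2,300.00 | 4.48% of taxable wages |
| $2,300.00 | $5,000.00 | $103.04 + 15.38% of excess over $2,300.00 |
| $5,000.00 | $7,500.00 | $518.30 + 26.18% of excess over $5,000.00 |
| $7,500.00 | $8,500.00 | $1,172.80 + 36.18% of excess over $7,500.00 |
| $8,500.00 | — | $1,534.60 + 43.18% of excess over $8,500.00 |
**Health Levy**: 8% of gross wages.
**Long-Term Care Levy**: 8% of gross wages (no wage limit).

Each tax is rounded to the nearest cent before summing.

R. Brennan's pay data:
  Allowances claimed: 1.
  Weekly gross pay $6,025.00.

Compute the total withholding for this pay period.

$1,706.14

Regional Income Tax: taxable = $6,025.00 − 1×$170.00 = $5,855.00
  $518.30 + 26.18% × ($5,855.00 − $5,000.00) = $518.30 + 26.18% × $855.00 = $742.14
Health Levy: 8% × $6,025.00 = $482.00
Long-Term Care Levy: 8% × $6,025.00 = $482.00
Total: $742.14 + $482.00 + $482.00 = $1,706.14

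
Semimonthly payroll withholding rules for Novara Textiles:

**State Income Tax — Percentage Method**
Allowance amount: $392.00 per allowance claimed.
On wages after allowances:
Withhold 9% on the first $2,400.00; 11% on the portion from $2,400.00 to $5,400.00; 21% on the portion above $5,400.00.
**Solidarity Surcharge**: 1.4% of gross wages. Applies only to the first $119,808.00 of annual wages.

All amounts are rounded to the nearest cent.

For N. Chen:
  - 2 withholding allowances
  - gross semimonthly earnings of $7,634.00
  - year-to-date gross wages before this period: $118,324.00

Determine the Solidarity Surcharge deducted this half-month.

Solidarity Surcharge: cap $119,808.00 − YTD $118,324.00 = $1,484.00 subject; 1.4% × $1,484.00 = $20.78

$20.78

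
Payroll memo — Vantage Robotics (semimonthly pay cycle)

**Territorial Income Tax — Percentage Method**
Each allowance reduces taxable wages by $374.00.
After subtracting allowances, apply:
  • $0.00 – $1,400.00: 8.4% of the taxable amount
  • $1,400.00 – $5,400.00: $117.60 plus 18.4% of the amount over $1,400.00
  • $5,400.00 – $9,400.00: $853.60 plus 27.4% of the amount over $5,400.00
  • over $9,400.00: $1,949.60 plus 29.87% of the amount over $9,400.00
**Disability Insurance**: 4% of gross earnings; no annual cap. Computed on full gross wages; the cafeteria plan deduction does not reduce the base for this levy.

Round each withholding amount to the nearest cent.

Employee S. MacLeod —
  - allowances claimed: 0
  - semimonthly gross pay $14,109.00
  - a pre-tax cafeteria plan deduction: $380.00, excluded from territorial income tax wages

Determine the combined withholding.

Territorial Income Tax: taxable = $14,109.00 − $380.00 = $13,729.00
  $1,949.60 + 29.87% × ($13,729.00 − $9,400.00) = $1,949.60 + 29.87% × $4,329.00 = $3,242.67
Disability Insurance: 4% × $14,109.00 = $564.36
Total: $3,242.67 + $564.36 = $3,807.03

$3,807.03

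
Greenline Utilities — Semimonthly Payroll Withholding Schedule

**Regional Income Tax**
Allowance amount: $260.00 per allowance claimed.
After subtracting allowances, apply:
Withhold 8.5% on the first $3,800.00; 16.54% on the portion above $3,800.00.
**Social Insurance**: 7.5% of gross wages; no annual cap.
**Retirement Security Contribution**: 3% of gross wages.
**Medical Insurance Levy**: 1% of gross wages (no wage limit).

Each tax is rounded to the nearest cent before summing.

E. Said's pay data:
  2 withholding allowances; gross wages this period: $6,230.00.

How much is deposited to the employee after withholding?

$4,874.64

Regional Income Tax: taxable = $6,230.00 − 2×$260.00 = $5,710.00
  $323.00 + 16.54% × ($5,710.00 − $3,800.00) = $323.00 + 16.54% × $1,910.00 = $638.91
Social Insurance: 7.5% × $6,230.00 = $467.25
Retirement Security Contribution: 3% × $6,230.00 = $186.90
Medical Insurance Levy: 1% × $6,230.00 = $62.30
Total withheld: $638.91 + $467.25 + $186.90 + $62.30 = $1,355.36
Net pay: $6,230.00 − $1,355.36 = $4,874.64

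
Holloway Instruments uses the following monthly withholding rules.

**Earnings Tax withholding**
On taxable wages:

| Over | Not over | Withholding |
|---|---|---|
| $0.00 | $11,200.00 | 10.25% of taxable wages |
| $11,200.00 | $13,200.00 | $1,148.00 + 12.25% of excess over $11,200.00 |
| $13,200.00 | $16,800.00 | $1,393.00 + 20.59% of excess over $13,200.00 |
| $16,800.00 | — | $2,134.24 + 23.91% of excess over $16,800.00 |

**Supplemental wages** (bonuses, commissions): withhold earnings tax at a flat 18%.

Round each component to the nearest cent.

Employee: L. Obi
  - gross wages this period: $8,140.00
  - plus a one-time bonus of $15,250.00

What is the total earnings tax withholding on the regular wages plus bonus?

$3,579.35

Earnings Tax: taxable = $8,140.00
  10.25% × $8,140.00 = $834.35
Supplemental (18% flat on bonus): 18% × $15,250.00 = $2,745.00
Total earnings tax: $834.35 + $2,745.00 = $3,579.35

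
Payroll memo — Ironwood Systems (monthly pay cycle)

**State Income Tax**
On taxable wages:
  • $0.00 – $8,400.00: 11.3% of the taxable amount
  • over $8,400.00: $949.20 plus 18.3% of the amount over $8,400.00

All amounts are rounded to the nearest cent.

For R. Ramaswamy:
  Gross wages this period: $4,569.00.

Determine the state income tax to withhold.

$516.30

State Income Tax: taxable = $4,569.00
  11.3% × $4,569.00 = $516.30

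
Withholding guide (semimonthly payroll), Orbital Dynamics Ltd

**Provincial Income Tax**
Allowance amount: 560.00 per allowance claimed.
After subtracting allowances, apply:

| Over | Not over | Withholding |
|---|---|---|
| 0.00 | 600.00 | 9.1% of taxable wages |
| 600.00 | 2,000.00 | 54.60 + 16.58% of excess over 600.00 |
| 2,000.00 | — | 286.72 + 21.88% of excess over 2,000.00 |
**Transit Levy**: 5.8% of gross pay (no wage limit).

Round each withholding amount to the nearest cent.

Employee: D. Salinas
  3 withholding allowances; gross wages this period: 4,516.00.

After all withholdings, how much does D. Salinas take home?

Provincial Income Tax: taxable = 4,516.00 − 3×560.00 = 2,836.00
  286.72 + 21.88% × (2,836.00 − 2,000.00) = 286.72 + 21.88% × 836.00 = 469.64
Transit Levy: 5.8% × 4,516.00 = 261.93
Total withheld: 469.64 + 261.93 = 731.57
Net pay: 4,516.00 − 731.57 = 3,784.43

3,784.43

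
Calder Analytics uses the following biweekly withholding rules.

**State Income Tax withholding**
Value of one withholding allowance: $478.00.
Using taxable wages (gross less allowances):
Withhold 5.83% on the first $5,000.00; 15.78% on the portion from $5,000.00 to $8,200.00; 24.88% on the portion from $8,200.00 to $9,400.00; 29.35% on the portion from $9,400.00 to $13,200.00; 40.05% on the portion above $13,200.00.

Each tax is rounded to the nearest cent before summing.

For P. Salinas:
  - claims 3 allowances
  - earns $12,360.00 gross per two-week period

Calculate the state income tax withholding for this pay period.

$1,542.90

State Income Tax: taxable = $12,360.00 − 3×$478.00 = $10,926.00
  $1,095.02 + 29.35% × ($10,926.00 − $9,400.00) = $1,095.02 + 29.35% × $1,526.00 = $1,542.90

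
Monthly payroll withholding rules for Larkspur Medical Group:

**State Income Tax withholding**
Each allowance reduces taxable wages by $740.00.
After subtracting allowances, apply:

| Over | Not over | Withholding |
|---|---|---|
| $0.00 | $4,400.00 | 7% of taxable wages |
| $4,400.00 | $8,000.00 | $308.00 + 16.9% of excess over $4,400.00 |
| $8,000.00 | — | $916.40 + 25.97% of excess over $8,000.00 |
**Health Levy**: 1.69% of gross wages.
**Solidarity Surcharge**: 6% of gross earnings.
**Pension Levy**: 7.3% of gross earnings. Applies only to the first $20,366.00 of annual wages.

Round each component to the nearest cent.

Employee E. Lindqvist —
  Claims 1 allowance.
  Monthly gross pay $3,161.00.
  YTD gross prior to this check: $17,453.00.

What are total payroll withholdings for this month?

$625.20

State Income Tax: taxable = $3,161.00 − 1×$740.00 = $2,421.00
  7% × $2,421.00 = $169.47
Health Levy: 1.69% × $3,161.00 = $53.42
Solidarity Surcharge: 6% × $3,161.00 = $189.66
Pension Levy: cap $20,366.00 − YTD $17,453.00 = $2,913.00 subject; 7.3% × $2,913.00 = $212.65
Total: $169.47 + $53.42 + $189.66 + $212.65 = $625.20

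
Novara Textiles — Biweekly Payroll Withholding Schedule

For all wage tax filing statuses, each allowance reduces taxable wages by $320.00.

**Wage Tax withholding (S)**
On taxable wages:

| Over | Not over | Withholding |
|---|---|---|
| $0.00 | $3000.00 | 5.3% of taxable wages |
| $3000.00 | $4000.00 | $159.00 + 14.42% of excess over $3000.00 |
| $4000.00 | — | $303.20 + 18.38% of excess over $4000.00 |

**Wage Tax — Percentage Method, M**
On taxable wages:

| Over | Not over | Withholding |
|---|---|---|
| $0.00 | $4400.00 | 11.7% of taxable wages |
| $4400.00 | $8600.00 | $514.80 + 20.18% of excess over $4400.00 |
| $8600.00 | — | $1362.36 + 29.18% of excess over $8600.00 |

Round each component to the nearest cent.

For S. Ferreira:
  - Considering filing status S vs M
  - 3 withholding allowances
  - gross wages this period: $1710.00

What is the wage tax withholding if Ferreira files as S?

Wage Tax (S): taxable = $1710.00 − 3×$320.00 = $750.00
  5.3% × $750.00 = $39.75

$39.75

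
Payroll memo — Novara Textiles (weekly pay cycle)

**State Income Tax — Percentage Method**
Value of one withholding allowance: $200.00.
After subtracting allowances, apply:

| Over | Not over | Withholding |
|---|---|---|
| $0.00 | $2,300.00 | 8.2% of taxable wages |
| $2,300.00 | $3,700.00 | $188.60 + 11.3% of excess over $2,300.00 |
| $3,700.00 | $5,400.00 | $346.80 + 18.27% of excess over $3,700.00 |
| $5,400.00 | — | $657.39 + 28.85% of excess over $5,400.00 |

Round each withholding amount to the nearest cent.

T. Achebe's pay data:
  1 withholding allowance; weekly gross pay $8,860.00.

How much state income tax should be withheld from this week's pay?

State Income Tax: taxable = $8,860.00 − 1×$200.00 = $8,660.00
  $657.39 + 28.85% × ($8,660.00 − $5,400.00) = $657.39 + 28.85% × $3,260.00 = $1,597.90

$1,597.90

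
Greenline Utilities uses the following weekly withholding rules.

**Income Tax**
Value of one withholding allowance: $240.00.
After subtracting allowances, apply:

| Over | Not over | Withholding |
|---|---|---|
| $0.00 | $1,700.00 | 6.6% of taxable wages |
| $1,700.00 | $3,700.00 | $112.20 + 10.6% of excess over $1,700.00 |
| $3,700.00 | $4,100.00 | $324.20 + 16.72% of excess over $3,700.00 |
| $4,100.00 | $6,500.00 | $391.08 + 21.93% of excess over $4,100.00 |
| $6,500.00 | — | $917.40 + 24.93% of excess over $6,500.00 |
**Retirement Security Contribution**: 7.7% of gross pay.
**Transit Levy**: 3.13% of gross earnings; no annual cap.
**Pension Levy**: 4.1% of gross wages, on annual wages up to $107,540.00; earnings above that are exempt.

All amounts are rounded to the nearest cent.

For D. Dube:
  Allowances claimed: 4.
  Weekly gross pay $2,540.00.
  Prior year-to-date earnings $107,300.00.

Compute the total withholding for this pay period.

Income Tax: taxable = $2,540.00 − 4×$240.00 = $1,580.00
  6.6% × $1,580.00 = $104.28
Retirement Security Contribution: 7.7% × $2,540.00 = $195.58
Transit Levy: 3.13% × $2,540.00 = $79.50
Pension Levy: cap $107,540.00 − YTD $107,300.00 = $240.00 subject; 4.1% × $240.00 = $9.84
Total: $104.28 + $195.58 + $79.50 + $9.84 = $389.20

$389.20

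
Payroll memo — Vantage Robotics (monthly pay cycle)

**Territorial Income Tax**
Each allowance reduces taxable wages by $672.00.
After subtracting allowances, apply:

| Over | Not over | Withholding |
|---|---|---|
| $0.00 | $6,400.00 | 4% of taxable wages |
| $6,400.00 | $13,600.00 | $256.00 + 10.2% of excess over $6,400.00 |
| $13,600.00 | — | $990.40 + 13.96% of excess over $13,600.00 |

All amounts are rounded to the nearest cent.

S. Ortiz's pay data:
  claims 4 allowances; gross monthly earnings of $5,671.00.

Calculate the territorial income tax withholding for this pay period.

Territorial Income Tax: taxable = $5,671.00 − 4×$672.00 = $2,983.00
  4% × $2,983.00 = $119.32

$119.32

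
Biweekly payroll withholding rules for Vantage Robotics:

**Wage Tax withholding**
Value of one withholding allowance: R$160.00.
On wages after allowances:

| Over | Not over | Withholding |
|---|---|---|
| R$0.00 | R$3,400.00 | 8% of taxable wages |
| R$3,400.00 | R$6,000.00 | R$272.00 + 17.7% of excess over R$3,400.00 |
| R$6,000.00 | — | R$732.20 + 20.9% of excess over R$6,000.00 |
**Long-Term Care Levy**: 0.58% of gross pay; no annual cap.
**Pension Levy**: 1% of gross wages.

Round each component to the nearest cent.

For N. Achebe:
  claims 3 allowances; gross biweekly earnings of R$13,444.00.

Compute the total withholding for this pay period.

Wage Tax: taxable = R$13,444.00 − 3×R$160.00 = R$12,964.00
  R$732.20 + 20.9% × (R$12,964.00 − R$6,000.00) = R$732.20 + 20.9% × R$6,964.00 = R$2,187.68
Long-Term Care Levy: 0.58% × R$13,444.00 = R$77.98
Pension Levy: 1% × R$13,444.00 = R$134.44
Total: R$2,187.68 + R$77.98 + R$134.44 = R$2,400.10

R$2,400.10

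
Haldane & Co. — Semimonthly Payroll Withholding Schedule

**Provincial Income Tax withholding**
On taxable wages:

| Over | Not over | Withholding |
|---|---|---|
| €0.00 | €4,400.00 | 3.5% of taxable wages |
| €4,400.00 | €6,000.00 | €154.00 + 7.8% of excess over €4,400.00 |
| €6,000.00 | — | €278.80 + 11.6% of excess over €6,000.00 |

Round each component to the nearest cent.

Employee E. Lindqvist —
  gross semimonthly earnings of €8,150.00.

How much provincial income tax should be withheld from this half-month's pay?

€528.20

Provincial Income Tax: taxable = €8,150.00
  €278.80 + 11.6% × (€8,150.00 − €6,000.00) = €278.80 + 11.6% × €2,150.00 = €528.20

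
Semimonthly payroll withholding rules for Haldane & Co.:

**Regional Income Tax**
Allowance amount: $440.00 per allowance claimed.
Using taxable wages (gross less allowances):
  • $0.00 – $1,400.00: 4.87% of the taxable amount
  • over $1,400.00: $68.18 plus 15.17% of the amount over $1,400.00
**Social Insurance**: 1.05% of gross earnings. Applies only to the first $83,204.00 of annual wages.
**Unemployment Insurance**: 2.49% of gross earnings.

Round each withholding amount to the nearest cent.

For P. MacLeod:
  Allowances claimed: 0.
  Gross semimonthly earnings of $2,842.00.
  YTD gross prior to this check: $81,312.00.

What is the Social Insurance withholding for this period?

Social Insurance: cap $83,204.00 − YTD $81,312.00 = $1,892.00 subject; 1.05% × $1,892.00 = $19.87

$19.87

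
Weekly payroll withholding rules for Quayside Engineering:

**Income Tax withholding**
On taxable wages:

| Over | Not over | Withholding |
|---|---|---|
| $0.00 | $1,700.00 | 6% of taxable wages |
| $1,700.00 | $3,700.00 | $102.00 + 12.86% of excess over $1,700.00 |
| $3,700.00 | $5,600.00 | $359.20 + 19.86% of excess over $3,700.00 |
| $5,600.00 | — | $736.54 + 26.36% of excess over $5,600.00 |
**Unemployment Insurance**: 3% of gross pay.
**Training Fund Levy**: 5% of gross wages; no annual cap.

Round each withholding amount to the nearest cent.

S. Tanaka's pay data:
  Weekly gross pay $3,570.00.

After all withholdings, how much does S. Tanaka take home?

$2,941.92

Income Tax: taxable = $3,570.00
  $102.00 + 12.86% × ($3,570.00 − $1,700.00) = $102.00 + 12.86% × $1,870.00 = $342.48
Unemployment Insurance: 3% × $3,570.00 = $107.10
Training Fund Levy: 5% × $3,570.00 = $178.50
Total withheld: $342.48 + $107.10 + $178.50 = $628.08
Net pay: $3,570.00 − $628.08 = $2,941.92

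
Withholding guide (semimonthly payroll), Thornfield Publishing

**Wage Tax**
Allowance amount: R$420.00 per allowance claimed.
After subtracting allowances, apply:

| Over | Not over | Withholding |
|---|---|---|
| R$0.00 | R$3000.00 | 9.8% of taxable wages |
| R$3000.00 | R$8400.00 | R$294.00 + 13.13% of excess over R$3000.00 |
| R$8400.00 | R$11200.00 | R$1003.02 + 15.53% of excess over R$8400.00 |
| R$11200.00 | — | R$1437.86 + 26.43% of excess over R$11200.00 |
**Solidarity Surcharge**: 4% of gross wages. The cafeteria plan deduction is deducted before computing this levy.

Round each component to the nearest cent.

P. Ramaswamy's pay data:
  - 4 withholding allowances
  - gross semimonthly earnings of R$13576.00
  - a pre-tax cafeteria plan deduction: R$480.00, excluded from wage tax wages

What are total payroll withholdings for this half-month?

R$2018.79

Wage Tax: taxable = R$13576.00 − R$480.00 − 4×R$420.00 = R$11416.00
  R$1437.86 + 26.43% × (R$11416.00 − R$11200.00) = R$1437.86 + 26.43% × R$216.00 = R$1494.95
Solidarity Surcharge: 4% × R$13096.00 = R$523.84
Total: R$1494.95 + R$523.84 = R$2018.79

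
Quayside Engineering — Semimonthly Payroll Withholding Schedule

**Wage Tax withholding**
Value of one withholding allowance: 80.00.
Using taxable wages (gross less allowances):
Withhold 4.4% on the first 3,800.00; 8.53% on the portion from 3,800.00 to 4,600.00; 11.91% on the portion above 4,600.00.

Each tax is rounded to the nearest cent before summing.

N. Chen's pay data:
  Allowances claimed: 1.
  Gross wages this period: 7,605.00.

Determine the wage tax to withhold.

583.81

Wage Tax: taxable = 7,605.00 − 1×80.00 = 7,525.00
  235.44 + 11.91% × (7,525.00 − 4,600.00) = 235.44 + 11.91% × 2,925.00 = 583.81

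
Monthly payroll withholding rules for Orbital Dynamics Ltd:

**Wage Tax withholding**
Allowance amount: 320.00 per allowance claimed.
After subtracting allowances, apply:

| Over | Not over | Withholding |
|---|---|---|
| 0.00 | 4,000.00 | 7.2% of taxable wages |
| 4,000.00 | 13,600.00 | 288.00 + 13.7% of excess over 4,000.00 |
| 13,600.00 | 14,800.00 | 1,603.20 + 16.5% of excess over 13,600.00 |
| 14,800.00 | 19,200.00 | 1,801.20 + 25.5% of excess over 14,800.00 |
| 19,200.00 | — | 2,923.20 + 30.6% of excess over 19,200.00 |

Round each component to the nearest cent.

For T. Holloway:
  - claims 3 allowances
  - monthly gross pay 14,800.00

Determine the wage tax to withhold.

1,642.80

Wage Tax: taxable = 14,800.00 − 3×320.00 = 13,840.00
  1,603.20 + 16.5% × (13,840.00 − 13,600.00) = 1,603.20 + 16.5% × 240.00 = 1,642.80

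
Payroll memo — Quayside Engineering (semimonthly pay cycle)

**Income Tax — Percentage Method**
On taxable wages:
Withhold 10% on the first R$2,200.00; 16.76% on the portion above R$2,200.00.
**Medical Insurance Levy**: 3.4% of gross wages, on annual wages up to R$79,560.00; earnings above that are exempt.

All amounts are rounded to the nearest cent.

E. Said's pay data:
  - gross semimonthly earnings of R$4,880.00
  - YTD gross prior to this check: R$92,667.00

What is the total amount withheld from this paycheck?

Income Tax: taxable = R$4,880.00
  R$220.00 + 16.76% × (R$4,880.00 − R$2,200.00) = R$220.00 + 16.76% × R$2,680.00 = R$669.17
Medical Insurance Levy: YTD R$92,667.00 ≥ cap R$79,560.00 → R$0.00
Total: R$669.17 + R$0.00 = R$669.17

R$669.17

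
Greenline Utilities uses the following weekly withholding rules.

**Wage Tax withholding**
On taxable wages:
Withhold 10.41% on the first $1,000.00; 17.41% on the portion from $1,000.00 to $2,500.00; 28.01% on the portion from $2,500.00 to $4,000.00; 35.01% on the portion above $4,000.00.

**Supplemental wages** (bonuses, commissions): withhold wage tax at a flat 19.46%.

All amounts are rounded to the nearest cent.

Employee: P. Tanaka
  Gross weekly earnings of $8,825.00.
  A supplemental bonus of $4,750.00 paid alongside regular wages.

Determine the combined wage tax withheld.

Wage Tax: taxable = $8,825.00
  $785.40 + 35.01% × ($8,825.00 − $4,000.00) = $785.40 + 35.01% × $4,825.00 = $2,474.63
Supplemental (19.46% flat on bonus): 19.46% × $4,750.00 = $924.35
Total wage tax: $2,474.63 + $924.35 = $3,398.98

$3,398.98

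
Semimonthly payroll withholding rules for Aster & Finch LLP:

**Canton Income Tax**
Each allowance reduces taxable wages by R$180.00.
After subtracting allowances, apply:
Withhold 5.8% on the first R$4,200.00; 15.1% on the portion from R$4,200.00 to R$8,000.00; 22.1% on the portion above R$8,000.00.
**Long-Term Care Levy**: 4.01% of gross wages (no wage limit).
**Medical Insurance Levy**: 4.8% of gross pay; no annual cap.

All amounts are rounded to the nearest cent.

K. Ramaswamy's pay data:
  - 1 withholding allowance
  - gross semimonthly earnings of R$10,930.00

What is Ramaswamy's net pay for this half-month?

R$8,541.92

Canton Income Tax: taxable = R$10,930.00 − 1×R$180.00 = R$10,750.00
  R$817.40 + 22.1% × (R$10,750.00 − R$8,000.00) = R$817.40 + 22.1% × R$2,750.00 = R$1,425.15
Long-Term Care Levy: 4.01% × R$10,930.00 = R$438.29
Medical Insurance Levy: 4.8% × R$10,930.00 = R$524.64
Total withheld: R$1,425.15 + R$438.29 + R$524.64 = R$2,388.08
Net pay: R$10,930.00 − R$2,388.08 = R$8,541.92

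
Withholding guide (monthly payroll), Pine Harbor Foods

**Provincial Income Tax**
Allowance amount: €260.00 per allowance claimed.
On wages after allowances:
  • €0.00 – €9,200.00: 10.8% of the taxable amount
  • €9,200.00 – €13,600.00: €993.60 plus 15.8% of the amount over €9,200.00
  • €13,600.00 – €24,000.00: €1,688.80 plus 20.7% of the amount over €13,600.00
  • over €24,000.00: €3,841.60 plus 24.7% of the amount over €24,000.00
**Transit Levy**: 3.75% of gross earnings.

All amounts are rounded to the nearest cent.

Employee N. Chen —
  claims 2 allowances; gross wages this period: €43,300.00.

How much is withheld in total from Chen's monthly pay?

€10,104.01

Provincial Income Tax: taxable = €43,300.00 − 2×€260.00 = €42,780.00
  €3,841.60 + 24.7% × (€42,780.00 − €24,000.00) = €3,841.60 + 24.7% × €18,780.00 = €8,480.26
Transit Levy: 3.75% × €43,300.00 = €1,623.75
Total: €8,480.26 + €1,623.75 = €10,104.01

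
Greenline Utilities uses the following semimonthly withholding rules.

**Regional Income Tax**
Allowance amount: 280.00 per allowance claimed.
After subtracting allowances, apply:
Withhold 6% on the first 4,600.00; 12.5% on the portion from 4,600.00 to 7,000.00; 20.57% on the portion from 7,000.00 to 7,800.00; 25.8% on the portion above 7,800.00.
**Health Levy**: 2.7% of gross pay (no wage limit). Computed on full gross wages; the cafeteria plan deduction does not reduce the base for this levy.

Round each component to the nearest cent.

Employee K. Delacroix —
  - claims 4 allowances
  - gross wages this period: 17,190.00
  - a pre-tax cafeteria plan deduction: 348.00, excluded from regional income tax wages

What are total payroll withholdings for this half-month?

3,248.57

Regional Income Tax: taxable = 17,190.00 − 348.00 − 4×280.00 = 15,722.00
  740.56 + 25.8% × (15,722.00 − 7,800.00) = 740.56 + 25.8% × 7,922.00 = 2,784.44
Health Levy: 2.7% × 17,190.00 = 464.13
Total: 2,784.44 + 464.13 = 3,248.57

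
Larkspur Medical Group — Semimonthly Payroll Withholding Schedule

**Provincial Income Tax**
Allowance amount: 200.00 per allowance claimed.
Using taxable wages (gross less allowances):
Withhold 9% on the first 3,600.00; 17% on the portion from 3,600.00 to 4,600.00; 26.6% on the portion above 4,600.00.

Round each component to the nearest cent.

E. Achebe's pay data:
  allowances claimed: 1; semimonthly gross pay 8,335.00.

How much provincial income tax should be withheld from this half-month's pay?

1,434.31

Provincial Income Tax: taxable = 8,335.00 − 1×200.00 = 8,135.00
  494.00 + 26.6% × (8,135.00 − 4,600.00) = 494.00 + 26.6% × 3,535.00 = 1,434.31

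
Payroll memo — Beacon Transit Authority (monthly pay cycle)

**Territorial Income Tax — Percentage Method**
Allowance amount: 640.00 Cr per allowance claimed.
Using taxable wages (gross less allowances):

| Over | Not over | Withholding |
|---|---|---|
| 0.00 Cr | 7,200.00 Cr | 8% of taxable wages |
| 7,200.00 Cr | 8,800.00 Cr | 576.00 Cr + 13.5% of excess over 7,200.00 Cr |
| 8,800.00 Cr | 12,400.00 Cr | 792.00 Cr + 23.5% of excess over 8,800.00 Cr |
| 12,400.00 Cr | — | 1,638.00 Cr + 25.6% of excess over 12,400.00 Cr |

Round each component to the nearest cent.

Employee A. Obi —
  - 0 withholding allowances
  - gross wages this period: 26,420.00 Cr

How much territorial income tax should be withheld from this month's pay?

Territorial Income Tax: taxable = 26,420.00 Cr
  1,638.00 Cr + 25.6% × (26,420.00 Cr − 12,400.00 Cr) = 1,638.00 Cr + 25.6% × 14,020.00 Cr = 5,227.12 Cr

5,227.12 Cr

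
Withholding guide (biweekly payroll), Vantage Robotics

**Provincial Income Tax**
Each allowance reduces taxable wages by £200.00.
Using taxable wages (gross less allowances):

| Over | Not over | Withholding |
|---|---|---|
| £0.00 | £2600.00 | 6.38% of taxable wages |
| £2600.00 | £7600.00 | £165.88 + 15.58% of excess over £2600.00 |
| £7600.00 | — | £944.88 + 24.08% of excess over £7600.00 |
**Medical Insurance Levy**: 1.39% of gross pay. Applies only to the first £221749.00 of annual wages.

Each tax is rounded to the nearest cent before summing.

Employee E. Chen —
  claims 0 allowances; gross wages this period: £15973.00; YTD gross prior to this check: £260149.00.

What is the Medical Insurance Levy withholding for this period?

Medical Insurance Levy: YTD £260149.00 ≥ cap £221749.00 → £0.00

£0.00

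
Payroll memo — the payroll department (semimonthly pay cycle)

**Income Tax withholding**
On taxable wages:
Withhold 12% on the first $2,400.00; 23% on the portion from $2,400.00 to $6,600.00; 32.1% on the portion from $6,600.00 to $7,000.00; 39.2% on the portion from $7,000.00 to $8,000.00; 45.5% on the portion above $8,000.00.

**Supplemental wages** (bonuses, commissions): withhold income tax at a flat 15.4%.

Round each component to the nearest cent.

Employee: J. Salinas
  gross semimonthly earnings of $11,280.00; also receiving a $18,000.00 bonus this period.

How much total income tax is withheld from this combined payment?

$6,038.80

Income Tax: taxable = $11,280.00
  $1,774.40 + 45.5% × ($11,280.00 − $8,000.00) = $1,774.40 + 45.5% × $3,280.00 = $3,266.80
Supplemental (15.4% flat on bonus): 15.4% × $18,000.00 = $2,772.00
Total income tax: $3,266.80 + $2,772.00 = $6,038.80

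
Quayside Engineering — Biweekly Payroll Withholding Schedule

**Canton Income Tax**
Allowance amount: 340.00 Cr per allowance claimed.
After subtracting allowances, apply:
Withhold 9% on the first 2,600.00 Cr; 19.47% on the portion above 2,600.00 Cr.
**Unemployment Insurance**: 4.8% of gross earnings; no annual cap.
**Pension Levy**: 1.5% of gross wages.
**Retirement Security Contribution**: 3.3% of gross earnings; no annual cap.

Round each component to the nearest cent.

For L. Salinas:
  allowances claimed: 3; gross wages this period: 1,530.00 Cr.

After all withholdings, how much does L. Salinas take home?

Canton Income Tax: taxable = 1,530.00 Cr − 3×340.00 Cr = 510.00 Cr
  9% × 510.00 Cr = 45.90 Cr
Unemployment Insurance: 4.8% × 1,530.00 Cr = 73.44 Cr
Pension Levy: 1.5% × 1,530.00 Cr = 22.95 Cr
Retirement Security Contribution: 3.3% × 1,530.00 Cr = 50.49 Cr
Total withheld: 45.90 Cr + 73.44 Cr + 22.95 Cr + 50.49 Cr = 192.78 Cr
Net pay: 1,530.00 Cr − 192.78 Cr = 1,337.22 Cr

1,337.22 Cr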